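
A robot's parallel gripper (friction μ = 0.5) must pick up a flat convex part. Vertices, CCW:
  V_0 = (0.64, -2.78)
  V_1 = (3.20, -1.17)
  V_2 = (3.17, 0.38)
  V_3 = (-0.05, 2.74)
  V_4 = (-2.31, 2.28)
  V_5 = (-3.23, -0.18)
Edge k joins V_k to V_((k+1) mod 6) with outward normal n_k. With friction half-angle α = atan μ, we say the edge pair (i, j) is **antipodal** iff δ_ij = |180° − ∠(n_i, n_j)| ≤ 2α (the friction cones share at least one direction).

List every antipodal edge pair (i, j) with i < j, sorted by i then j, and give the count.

α = atan 0.5 = 26.57°;  2α = 53.13°
n_0 = (+0.5324, -0.8465)
n_1 = (+0.9998, +0.0194)
n_2 = (+0.5911, +0.8066)
n_3 = (-0.1995, +0.9799)
n_4 = (-0.9366, +0.3503)
n_5 = (-0.5577, -0.8301)
  (0,1): δ = 121.06°  ·
  (0,2): δ = 68.40°  ·
  (0,3): δ = 20.66°  ✓
  (0,4): δ = 37.33°  ✓
  (0,5): δ = 113.94°  ·
  (1,2): δ = 127.35°  ·
  (1,3): δ = 79.60°  ·
  (1,4): δ = 21.61°  ✓
  (1,5): δ = 55.00°  ·
  (2,3): δ = 132.26°  ·
  (2,4): δ = 74.27°  ·
  (2,5): δ = 2.34°  ✓
  (3,4): δ = 122.01°  ·
  (3,5): δ = 45.40°  ✓
  (4,5): δ = 103.39°  ·
antipodal pairs: 5

count = 5; pairs: (0,3), (0,4), (1,4), (2,5), (3,5)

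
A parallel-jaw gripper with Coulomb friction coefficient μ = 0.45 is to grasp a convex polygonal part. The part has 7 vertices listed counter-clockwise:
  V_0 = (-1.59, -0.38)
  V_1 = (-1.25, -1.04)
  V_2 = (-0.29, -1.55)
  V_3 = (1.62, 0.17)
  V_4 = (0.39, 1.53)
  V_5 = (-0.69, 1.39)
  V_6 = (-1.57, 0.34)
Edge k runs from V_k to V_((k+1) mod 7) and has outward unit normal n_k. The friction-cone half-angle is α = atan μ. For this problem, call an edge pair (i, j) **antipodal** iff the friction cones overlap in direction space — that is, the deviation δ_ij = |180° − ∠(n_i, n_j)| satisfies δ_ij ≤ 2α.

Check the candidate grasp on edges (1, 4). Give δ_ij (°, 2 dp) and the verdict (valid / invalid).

δ = 35.37°, valid

α = atan 0.45 = 24.23°;  2α = 48.46°
edge 1: e_1 = (+0.96, -0.51);  n_1 = (-0.4692, -0.8831)
edge 4: e_4 = (-1.08, -0.14);  n_4 = (-0.1286, +0.9917)
∠(n_1, n_4) = 144.63°
δ = |180° − 144.63°| = 35.37°
35.37° ≤ 2α = 48.46°  →  valid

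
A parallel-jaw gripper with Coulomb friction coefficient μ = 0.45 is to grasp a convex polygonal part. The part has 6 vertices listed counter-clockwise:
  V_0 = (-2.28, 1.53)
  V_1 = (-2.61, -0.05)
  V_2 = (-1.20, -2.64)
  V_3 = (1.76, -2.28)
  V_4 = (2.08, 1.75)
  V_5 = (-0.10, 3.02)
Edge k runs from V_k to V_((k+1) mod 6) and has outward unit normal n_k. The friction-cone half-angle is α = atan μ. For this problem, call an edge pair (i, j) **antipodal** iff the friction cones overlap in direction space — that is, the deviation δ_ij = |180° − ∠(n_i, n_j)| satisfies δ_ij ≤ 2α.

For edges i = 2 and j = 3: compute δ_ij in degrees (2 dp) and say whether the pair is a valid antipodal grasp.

α = atan 0.45 = 24.23°;  2α = 48.46°
edge 2: e_2 = (+2.96, +0.36);  n_2 = (+0.1207, -0.9927)
edge 3: e_3 = (+0.32, +4.03);  n_3 = (+0.9969, -0.0792)
∠(n_2, n_3) = 78.53°
δ = |180° − 78.53°| = 101.47°
101.47° > 2α = 48.46°  →  invalid

δ = 101.47°, invalid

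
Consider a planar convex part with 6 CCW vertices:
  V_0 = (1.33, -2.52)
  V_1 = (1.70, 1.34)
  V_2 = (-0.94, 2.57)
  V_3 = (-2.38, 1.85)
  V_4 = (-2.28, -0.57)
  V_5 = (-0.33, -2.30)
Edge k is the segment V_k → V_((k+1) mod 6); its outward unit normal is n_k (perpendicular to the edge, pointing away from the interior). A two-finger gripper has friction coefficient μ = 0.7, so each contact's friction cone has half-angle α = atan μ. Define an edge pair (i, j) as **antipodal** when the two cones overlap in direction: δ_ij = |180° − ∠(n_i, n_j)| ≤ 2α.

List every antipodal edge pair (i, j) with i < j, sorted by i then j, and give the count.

α = atan 0.7 = 34.99°;  2α = 69.98°
n_0 = (+0.9954, -0.0954)
n_1 = (+0.4223, +0.9064)
n_2 = (-0.4472, +0.8944)
n_3 = (-0.9991, -0.0413)
n_4 = (-0.6636, -0.7480)
n_5 = (-0.1314, -0.9913)
  (0,1): δ = 109.51°  ·
  (0,2): δ = 57.96°  ✓
  (0,3): δ = 7.84°  ✓
  (0,4): δ = 53.90°  ✓
  (0,5): δ = 87.93°  ·
  (1,2): δ = 128.45°  ·
  (1,3): δ = 62.65°  ✓
  (1,4): δ = 16.60°  ✓
  (1,5): δ = 17.43°  ✓
  (2,3): δ = 114.20°  ·
  (2,4): δ = 68.14°  ✓
  (2,5): δ = 34.11°  ✓
  (3,4): δ = 133.95°  ·
  (3,5): δ = 99.92°  ·
  (4,5): δ = 145.97°  ·
antipodal pairs: 8

count = 8; pairs: (0,2), (0,3), (0,4), (1,3), (1,4), (1,5), (2,4), (2,5)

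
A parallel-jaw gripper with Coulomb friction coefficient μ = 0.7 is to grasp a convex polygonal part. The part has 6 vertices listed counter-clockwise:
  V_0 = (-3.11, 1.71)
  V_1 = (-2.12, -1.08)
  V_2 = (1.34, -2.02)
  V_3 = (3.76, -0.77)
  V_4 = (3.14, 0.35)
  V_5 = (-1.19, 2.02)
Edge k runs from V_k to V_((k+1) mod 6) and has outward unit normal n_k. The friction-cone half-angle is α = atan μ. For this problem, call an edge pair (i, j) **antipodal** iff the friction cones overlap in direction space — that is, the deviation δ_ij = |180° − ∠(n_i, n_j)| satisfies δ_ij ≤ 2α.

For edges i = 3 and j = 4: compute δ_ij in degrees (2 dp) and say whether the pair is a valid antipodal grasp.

α = atan 0.7 = 34.99°;  2α = 69.98°
edge 3: e_3 = (-0.62, +1.12);  n_3 = (+0.8749, +0.4843)
edge 4: e_4 = (-4.33, +1.67);  n_4 = (+0.3598, +0.9330)
∠(n_3, n_4) = 39.94°
δ = |180° − 39.94°| = 140.06°
140.06° > 2α = 69.98°  →  invalid

δ = 140.06°, invalid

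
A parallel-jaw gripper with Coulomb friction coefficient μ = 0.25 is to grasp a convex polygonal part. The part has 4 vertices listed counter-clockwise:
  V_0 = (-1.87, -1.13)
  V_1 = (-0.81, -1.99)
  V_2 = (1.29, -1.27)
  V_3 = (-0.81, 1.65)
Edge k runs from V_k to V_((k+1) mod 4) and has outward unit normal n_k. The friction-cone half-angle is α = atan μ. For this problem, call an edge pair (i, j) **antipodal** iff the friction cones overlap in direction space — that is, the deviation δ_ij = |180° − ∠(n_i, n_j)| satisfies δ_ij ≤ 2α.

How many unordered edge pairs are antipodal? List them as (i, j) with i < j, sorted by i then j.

α = atan 0.25 = 14.04°;  2α = 28.07°
n_0 = (-0.6300, -0.7766)
n_1 = (+0.3243, -0.9459)
n_2 = (+0.8119, +0.5839)
n_3 = (-0.9344, +0.3563)
  (0,1): δ = 122.02°  ·
  (0,2): δ = 15.22°  ✓
  (0,3): δ = 108.18°  ·
  (1,2): δ = 73.20°  ·
  (1,3): δ = 50.20°  ·
  (2,3): δ = 56.59°  ·
antipodal pairs: 1

count = 1; pairs: (0,2)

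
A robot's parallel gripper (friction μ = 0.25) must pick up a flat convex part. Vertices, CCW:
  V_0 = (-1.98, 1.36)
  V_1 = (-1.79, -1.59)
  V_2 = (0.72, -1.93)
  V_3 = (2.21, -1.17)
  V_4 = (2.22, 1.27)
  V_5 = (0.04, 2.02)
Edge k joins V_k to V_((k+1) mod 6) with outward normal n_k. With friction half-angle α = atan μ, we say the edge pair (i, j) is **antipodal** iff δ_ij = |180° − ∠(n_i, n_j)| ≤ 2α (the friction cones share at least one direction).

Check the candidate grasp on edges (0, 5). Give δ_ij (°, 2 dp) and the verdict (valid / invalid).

α = atan 0.25 = 14.04°;  2α = 28.07°
edge 0: e_0 = (+0.19, -2.95);  n_0 = (-0.9979, -0.0643)
edge 5: e_5 = (-2.02, -0.66);  n_5 = (-0.3106, +0.9505)
∠(n_0, n_5) = 75.59°
δ = |180° − 75.59°| = 104.41°
104.41° > 2α = 28.07°  →  invalid

δ = 104.41°, invalid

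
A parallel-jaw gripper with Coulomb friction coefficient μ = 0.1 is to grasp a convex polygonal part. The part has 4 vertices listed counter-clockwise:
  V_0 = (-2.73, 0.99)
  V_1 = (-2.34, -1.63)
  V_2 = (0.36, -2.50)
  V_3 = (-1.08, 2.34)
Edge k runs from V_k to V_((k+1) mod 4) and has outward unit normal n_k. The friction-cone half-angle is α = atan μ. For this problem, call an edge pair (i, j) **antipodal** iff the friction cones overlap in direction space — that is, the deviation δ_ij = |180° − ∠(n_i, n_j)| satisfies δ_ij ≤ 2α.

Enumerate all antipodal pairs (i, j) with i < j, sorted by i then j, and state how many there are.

α = atan 0.1 = 5.71°;  2α = 11.42°
n_0 = (-0.9891, -0.1472)
n_1 = (-0.3067, -0.9518)
n_2 = (+0.9585, +0.2852)
n_3 = (-0.6332, +0.7740)
  (0,1): δ = 116.33°  ·
  (0,2): δ = 8.10°  ✓
  (0,3): δ = 120.82°  ·
  (1,2): δ = 55.57°  ·
  (1,3): δ = 57.15°  ·
  (2,3): δ = 67.28°  ·
antipodal pairs: 1

count = 1; pairs: (0,2)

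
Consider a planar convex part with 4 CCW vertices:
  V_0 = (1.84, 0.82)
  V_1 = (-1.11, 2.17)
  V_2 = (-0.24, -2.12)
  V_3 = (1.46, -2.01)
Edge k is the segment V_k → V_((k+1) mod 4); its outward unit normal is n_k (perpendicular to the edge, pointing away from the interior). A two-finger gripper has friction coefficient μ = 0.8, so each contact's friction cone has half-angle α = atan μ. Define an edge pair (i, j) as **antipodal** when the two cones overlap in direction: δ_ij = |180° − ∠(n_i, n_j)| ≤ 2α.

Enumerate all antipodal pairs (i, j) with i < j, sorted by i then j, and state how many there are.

α = atan 0.8 = 38.66°;  2α = 77.32°
n_0 = (+0.4161, +0.9093)
n_1 = (-0.9800, -0.1988)
n_2 = (+0.0646, -0.9979)
n_3 = (+0.9911, -0.1331)
  (0,1): δ = 53.95°  ✓
  (0,2): δ = 28.29°  ✓
  (0,3): δ = 106.94°  ·
  (1,2): δ = 97.76°  ·
  (1,3): δ = 19.11°  ✓
  (2,3): δ = 101.35°  ·
antipodal pairs: 3

count = 3; pairs: (0,1), (0,2), (1,3)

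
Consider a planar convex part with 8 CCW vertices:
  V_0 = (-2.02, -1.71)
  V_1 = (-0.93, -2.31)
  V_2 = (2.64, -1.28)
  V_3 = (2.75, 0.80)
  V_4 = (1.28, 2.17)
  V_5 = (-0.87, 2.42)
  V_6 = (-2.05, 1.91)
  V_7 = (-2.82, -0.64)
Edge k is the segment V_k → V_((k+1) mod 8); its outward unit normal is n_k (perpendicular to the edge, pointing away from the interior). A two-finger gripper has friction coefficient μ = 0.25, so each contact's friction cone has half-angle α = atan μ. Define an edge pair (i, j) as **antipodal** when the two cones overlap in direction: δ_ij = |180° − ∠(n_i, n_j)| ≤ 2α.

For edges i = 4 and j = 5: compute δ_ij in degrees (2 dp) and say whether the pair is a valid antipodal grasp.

α = atan 0.25 = 14.04°;  2α = 28.07°
edge 4: e_4 = (-2.15, +0.25);  n_4 = (+0.1155, +0.9933)
edge 5: e_5 = (-1.18, -0.51);  n_5 = (-0.3967, +0.9179)
∠(n_4, n_5) = 30.01°
δ = |180° − 30.01°| = 149.99°
149.99° > 2α = 28.07°  →  invalid

δ = 149.99°, invalid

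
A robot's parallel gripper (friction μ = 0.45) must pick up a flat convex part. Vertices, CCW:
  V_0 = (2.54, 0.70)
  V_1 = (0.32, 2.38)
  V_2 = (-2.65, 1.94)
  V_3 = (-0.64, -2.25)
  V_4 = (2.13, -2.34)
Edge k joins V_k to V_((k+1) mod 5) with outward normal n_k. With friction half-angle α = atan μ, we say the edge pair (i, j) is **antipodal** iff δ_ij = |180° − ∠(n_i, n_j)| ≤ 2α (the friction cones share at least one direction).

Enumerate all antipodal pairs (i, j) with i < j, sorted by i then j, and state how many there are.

α = atan 0.45 = 24.23°;  2α = 48.46°
n_0 = (+0.6034, +0.7974)
n_1 = (-0.1465, +0.9892)
n_2 = (-0.9016, -0.4325)
n_3 = (-0.0325, -0.9995)
n_4 = (+0.9910, -0.1337)
  (0,1): δ = 134.46°  ·
  (0,2): δ = 27.26°  ✓
  (0,3): δ = 35.26°  ✓
  (0,4): δ = 119.44°  ·
  (1,2): δ = 72.80°  ·
  (1,3): δ = 10.29°  ✓
  (1,4): δ = 73.89°  ·
  (2,3): δ = 117.49°  ·
  (2,4): δ = 33.31°  ✓
  (3,4): δ = 95.82°  ·
antipodal pairs: 4

count = 4; pairs: (0,2), (0,3), (1,3), (2,4)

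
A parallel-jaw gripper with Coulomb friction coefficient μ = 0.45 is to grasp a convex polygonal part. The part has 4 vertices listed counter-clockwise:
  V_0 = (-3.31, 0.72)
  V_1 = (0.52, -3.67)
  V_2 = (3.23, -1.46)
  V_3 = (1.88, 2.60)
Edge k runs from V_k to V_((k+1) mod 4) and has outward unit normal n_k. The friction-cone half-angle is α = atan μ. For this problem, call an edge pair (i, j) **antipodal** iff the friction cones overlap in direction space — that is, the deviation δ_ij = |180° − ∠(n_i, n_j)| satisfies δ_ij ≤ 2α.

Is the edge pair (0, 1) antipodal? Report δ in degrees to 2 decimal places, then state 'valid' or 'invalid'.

α = atan 0.45 = 24.23°;  2α = 48.46°
edge 0: e_0 = (+3.83, -4.39);  n_0 = (-0.7535, -0.6574)
edge 1: e_1 = (+2.71, +2.21);  n_1 = (+0.6320, -0.7750)
∠(n_0, n_1) = 88.09°
δ = |180° − 88.09°| = 91.91°
91.91° > 2α = 48.46°  →  invalid

δ = 91.91°, invalid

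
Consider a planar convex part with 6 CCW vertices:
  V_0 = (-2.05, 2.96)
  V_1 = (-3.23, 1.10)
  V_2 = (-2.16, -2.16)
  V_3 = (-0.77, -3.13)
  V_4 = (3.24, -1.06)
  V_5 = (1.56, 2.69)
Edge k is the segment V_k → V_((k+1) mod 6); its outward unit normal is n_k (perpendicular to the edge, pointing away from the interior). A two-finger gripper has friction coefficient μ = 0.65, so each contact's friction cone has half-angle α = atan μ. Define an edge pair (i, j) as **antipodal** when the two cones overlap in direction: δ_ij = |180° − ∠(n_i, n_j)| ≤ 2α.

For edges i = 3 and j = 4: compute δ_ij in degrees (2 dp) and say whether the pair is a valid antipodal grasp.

δ = 93.17°, invalid

α = atan 0.65 = 33.02°;  2α = 66.05°
edge 3: e_3 = (+4.01, +2.07);  n_3 = (+0.4587, -0.8886)
edge 4: e_4 = (-1.68, +3.75);  n_4 = (+0.9126, +0.4088)
∠(n_3, n_4) = 86.83°
δ = |180° − 86.83°| = 93.17°
93.17° > 2α = 66.05°  →  invalid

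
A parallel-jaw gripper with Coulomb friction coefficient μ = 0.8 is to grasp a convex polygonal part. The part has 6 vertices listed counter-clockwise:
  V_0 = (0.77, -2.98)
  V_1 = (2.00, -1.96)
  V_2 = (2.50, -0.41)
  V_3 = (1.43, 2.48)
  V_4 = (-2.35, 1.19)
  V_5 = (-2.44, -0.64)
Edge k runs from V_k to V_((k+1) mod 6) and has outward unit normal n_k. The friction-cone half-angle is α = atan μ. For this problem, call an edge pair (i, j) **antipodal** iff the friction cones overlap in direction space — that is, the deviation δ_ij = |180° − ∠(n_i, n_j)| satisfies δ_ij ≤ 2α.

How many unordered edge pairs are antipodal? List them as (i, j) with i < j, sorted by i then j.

count = 8; pairs: (0,3), (0,4), (1,3), (1,4), (1,5), (2,4), (2,5), (3,5)

α = atan 0.8 = 38.66°;  2α = 77.32°
n_0 = (+0.6383, -0.7698)
n_1 = (+0.9517, -0.3070)
n_2 = (+0.9378, +0.3472)
n_3 = (-0.3230, +0.9464)
n_4 = (-0.9988, +0.0491)
n_5 = (-0.5891, -0.8081)
  (0,1): δ = 147.55°  ·
  (0,2): δ = 109.35°  ·
  (0,3): δ = 20.82°  ✓
  (0,4): δ = 47.52°  ✓
  (0,5): δ = 104.24°  ·
  (1,2): δ = 141.80°  ·
  (1,3): δ = 53.28°  ✓
  (1,4): δ = 15.06°  ✓
  (1,5): δ = 71.79°  ✓
  (2,3): δ = 91.47°  ·
  (2,4): δ = 23.13°  ✓
  (2,5): δ = 33.59°  ✓
  (3,4): δ = 111.66°  ·
  (3,5): δ = 54.93°  ✓
  (4,5): δ = 123.28°  ·
antipodal pairs: 8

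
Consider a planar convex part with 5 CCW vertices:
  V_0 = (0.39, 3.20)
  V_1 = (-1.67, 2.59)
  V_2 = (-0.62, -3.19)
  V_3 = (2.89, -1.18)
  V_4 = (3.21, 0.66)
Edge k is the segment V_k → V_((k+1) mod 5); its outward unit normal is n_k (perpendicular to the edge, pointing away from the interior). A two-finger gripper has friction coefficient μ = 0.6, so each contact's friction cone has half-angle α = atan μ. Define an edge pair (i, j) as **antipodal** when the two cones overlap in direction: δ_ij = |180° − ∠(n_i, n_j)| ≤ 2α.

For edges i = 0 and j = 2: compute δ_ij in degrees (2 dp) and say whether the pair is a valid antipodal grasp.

δ = 13.30°, valid

α = atan 0.6 = 30.96°;  2α = 61.93°
edge 0: e_0 = (-2.06, -0.61);  n_0 = (-0.2839, +0.9588)
edge 2: e_2 = (+3.51, +2.01);  n_2 = (+0.4969, -0.8678)
∠(n_0, n_2) = 166.70°
δ = |180° − 166.70°| = 13.30°
13.30° ≤ 2α = 61.93°  →  valid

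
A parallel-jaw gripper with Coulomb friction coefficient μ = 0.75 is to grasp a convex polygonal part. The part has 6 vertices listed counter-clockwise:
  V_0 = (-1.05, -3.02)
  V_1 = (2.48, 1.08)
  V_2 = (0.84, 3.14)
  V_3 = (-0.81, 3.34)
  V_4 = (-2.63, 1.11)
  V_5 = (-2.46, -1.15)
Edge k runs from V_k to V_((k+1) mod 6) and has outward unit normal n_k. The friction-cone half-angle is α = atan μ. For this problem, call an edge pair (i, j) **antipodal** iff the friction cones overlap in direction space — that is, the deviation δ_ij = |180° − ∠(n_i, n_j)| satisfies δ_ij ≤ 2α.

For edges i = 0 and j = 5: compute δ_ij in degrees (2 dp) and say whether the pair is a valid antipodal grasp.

δ = 77.74°, invalid

α = atan 0.75 = 36.87°;  2α = 73.74°
edge 0: e_0 = (+3.53, +4.10);  n_0 = (+0.7578, -0.6525)
edge 5: e_5 = (+1.41, -1.87);  n_5 = (-0.7985, -0.6020)
∠(n_0, n_5) = 102.26°
δ = |180° − 102.26°| = 77.74°
77.74° > 2α = 73.74°  →  invalid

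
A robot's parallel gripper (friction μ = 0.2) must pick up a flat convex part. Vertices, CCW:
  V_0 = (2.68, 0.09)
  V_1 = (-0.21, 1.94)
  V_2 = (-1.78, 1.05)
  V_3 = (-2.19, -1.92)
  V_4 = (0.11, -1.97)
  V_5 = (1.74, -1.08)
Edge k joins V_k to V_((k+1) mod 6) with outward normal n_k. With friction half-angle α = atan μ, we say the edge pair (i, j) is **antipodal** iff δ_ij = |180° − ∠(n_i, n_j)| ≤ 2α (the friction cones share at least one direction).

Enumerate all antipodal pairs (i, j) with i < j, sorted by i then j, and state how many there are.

count = 2; pairs: (1,4), (1,5)

α = atan 0.2 = 11.31°;  2α = 22.62°
n_0 = (+0.5391, +0.8422)
n_1 = (-0.4932, +0.8699)
n_2 = (-0.9906, +0.1368)
n_3 = (-0.0217, -0.9998)
n_4 = (+0.4792, -0.8777)
n_5 = (+0.7796, -0.6263)
  (0,1): δ = 117.83°  ·
  (0,2): δ = 65.23°  ·
  (0,3): δ = 31.38°  ·
  (0,4): δ = 61.26°  ·
  (0,5): δ = 83.85°  ·
  (1,2): δ = 127.41°  ·
  (1,3): δ = 30.79°  ·
  (1,4): δ = 0.91°  ✓
  (1,5): δ = 21.67°  ✓
  (2,3): δ = 83.39°  ·
  (2,4): δ = 53.51°  ·
  (2,5): δ = 30.92°  ·
  (3,4): δ = 150.12°  ·
  (3,5): δ = 127.53°  ·
  (4,5): δ = 157.41°  ·
antipodal pairs: 2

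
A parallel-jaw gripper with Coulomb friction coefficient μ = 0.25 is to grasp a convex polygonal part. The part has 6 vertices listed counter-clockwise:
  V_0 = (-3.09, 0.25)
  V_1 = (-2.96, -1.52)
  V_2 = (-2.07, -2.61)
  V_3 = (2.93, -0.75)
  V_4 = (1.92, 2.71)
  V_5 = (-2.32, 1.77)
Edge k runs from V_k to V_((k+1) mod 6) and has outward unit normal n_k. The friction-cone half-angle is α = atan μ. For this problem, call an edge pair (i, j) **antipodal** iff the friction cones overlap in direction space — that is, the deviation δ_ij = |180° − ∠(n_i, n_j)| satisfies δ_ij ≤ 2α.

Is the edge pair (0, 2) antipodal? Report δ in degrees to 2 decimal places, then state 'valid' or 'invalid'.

δ = 73.80°, invalid

α = atan 0.25 = 14.04°;  2α = 28.07°
edge 0: e_0 = (+0.13, -1.77);  n_0 = (-0.9973, -0.0732)
edge 2: e_2 = (+5.00, +1.86);  n_2 = (+0.3487, -0.9373)
∠(n_0, n_2) = 106.20°
δ = |180° − 106.20°| = 73.80°
73.80° > 2α = 28.07°  →  invalid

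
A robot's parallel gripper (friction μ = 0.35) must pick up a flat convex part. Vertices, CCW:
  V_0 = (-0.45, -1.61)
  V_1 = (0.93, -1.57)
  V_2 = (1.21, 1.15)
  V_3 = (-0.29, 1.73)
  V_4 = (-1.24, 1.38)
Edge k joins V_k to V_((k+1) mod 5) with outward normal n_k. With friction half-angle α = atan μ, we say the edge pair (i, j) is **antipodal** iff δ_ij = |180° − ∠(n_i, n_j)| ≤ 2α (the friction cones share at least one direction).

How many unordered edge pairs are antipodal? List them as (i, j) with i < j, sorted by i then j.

α = atan 0.35 = 19.29°;  2α = 38.58°
n_0 = (+0.0290, -0.9996)
n_1 = (+0.9947, -0.1024)
n_2 = (+0.3606, +0.9327)
n_3 = (-0.3457, +0.9383)
n_4 = (-0.9668, -0.2554)
  (0,1): δ = 97.54°  ·
  (0,2): δ = 22.80°  ✓
  (0,3): δ = 18.56°  ✓
  (0,4): δ = 103.14°  ·
  (1,2): δ = 105.26°  ·
  (1,3): δ = 63.90°  ·
  (1,4): δ = 20.68°  ✓
  (2,3): δ = 138.64°  ·
  (2,4): δ = 54.06°  ·
  (3,4): δ = 95.42°  ·
antipodal pairs: 3

count = 3; pairs: (0,2), (0,3), (1,4)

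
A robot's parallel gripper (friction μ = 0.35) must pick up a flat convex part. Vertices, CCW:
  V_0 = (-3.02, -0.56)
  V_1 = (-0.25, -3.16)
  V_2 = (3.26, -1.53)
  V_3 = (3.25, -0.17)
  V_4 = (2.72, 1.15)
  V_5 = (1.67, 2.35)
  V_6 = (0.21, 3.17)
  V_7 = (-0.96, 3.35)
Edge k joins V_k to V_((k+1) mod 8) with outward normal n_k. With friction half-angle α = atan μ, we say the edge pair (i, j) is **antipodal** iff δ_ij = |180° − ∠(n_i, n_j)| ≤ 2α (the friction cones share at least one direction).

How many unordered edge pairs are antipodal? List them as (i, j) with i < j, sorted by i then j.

count = 7; pairs: (0,3), (0,4), (0,5), (0,6), (1,6), (1,7), (2,7)

α = atan 0.35 = 19.29°;  2α = 38.58°
n_0 = (-0.6844, -0.7291)
n_1 = (+0.4212, -0.9070)
n_2 = (+1.0000, +0.0074)
n_3 = (+0.9280, +0.3726)
n_4 = (+0.7526, +0.6585)
n_5 = (+0.4897, +0.8719)
n_6 = (+0.1521, +0.9884)
n_7 = (-0.8847, +0.4661)
  (0,1): δ = 111.90°  ·
  (0,2): δ = 46.39°  ·
  (0,3): δ = 24.94°  ✓
  (0,4): δ = 5.63°  ✓
  (0,5): δ = 13.87°  ✓
  (0,6): δ = 34.44°  ✓
  (0,7): δ = 105.40°  ·
  (1,2): δ = 114.49°  ·
  (1,3): δ = 93.03°  ·
  (1,4): δ = 73.72°  ·
  (1,5): δ = 54.23°  ·
  (1,6): δ = 33.66°  ✓
  (1,7): δ = 37.31°  ✓
  (2,3): δ = 158.55°  ·
  (2,4): δ = 139.24°  ·
  (2,5): δ = 119.74°  ·
  (2,6): δ = 99.17°  ·
  (2,7): δ = 28.20°  ✓
  (3,4): δ = 160.69°  ·
  (3,5): δ = 141.20°  ·
  (3,6): δ = 120.62°  ·
  (3,7): δ = 49.66°  ·
  (4,5): δ = 160.51°  ·
  (4,6): δ = 139.93°  ·
  (4,7): δ = 68.97°  ·
  (5,6): δ = 159.43°  ·
  (5,7): δ = 88.46°  ·
  (6,7): δ = 109.04°  ·
antipodal pairs: 7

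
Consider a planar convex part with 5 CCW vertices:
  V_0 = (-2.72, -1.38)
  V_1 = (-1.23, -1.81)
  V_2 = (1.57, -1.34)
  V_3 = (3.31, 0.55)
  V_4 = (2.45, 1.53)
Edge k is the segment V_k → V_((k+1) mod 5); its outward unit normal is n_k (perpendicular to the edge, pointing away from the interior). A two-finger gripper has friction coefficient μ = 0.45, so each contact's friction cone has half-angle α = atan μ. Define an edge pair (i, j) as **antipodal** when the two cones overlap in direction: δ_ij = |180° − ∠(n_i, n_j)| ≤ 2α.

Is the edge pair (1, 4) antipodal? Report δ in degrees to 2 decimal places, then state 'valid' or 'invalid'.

α = atan 0.45 = 24.23°;  2α = 48.46°
edge 1: e_1 = (+2.80, +0.47);  n_1 = (+0.1655, -0.9862)
edge 4: e_4 = (-5.17, -2.91);  n_4 = (-0.4905, +0.8714)
∠(n_1, n_4) = 160.16°
δ = |180° − 160.16°| = 19.84°
19.84° ≤ 2α = 48.46°  →  valid

δ = 19.84°, valid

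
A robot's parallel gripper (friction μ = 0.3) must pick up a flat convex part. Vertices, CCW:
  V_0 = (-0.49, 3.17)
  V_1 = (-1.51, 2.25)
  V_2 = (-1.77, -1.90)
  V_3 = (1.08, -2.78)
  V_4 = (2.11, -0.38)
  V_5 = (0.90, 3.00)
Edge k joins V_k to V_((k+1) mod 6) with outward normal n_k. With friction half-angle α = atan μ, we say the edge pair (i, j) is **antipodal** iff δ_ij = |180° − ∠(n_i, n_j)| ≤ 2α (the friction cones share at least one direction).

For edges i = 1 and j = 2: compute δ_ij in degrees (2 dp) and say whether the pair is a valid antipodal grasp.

δ = 103.57°, invalid

α = atan 0.3 = 16.70°;  2α = 33.40°
edge 1: e_1 = (-0.26, -4.15);  n_1 = (-0.9980, +0.0625)
edge 2: e_2 = (+2.85, -0.88);  n_2 = (-0.2950, -0.9555)
∠(n_1, n_2) = 76.43°
δ = |180° − 76.43°| = 103.57°
103.57° > 2α = 33.40°  →  invalid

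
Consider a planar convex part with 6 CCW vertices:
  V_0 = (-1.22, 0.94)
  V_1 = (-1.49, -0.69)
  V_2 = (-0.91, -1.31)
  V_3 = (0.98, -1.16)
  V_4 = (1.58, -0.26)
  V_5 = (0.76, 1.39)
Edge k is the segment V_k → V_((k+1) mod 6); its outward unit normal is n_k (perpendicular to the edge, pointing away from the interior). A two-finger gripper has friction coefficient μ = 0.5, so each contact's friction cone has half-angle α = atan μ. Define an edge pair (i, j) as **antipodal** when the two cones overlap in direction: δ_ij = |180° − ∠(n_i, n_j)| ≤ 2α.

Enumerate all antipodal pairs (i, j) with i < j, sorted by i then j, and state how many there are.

count = 5; pairs: (0,3), (0,4), (1,4), (2,5), (3,5)

α = atan 0.5 = 26.57°;  2α = 53.13°
n_0 = (-0.9866, +0.1634)
n_1 = (-0.7303, -0.6832)
n_2 = (+0.0791, -0.9969)
n_3 = (+0.8321, -0.5547)
n_4 = (+0.8955, +0.4450)
n_5 = (-0.2216, +0.9751)
  (0,1): δ = 127.50°  ·
  (0,2): δ = 76.06°  ·
  (0,3): δ = 24.28°  ✓
  (0,4): δ = 35.83°  ✓
  (0,5): δ = 112.21°  ·
  (1,2): δ = 128.55°  ·
  (1,3): δ = 76.78°  ·
  (1,4): δ = 16.66°  ✓
  (1,5): δ = 59.71°  ·
  (2,3): δ = 128.23°  ·
  (2,4): δ = 68.11°  ·
  (2,5): δ = 8.27°  ✓
  (3,4): δ = 119.88°  ·
  (3,5): δ = 43.51°  ✓
  (4,5): δ = 103.62°  ·
antipodal pairs: 5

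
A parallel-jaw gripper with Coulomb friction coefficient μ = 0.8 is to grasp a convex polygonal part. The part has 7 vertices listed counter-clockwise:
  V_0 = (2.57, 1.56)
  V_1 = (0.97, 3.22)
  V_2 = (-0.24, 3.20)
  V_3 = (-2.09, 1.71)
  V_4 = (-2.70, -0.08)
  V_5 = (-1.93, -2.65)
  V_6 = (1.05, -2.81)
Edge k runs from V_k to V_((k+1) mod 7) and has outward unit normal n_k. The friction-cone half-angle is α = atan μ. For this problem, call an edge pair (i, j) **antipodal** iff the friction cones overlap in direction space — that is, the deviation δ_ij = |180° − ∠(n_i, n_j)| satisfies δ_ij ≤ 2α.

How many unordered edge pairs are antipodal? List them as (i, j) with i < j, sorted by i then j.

α = atan 0.8 = 38.66°;  2α = 77.32°
n_0 = (+0.7200, +0.6940)
n_1 = (-0.0165, +0.9999)
n_2 = (-0.6273, +0.7788)
n_3 = (-0.9465, +0.3226)
n_4 = (-0.9579, -0.2870)
n_5 = (-0.0536, -0.9986)
n_6 = (+0.9445, -0.3285)
  (0,1): δ = 133.00°  ·
  (0,2): δ = 95.10°  ·
  (0,3): δ = 62.76°  ✓
  (0,4): δ = 27.27°  ✓
  (0,5): δ = 42.98°  ✓
  (0,6): δ = 116.88°  ·
  (1,2): δ = 142.10°  ·
  (1,3): δ = 109.77°  ·
  (1,4): δ = 74.27°  ✓
  (1,5): δ = 4.02°  ✓
  (1,6): δ = 69.87°  ✓
  (2,3): δ = 147.67°  ·
  (2,4): δ = 112.17°  ·
  (2,5): δ = 41.92°  ✓
  (2,6): δ = 31.97°  ✓
  (3,4): δ = 144.50°  ·
  (3,5): δ = 74.26°  ✓
  (3,6): δ = 0.36°  ✓
  (4,5): δ = 109.75°  ·
  (4,6): δ = 35.86°  ✓
  (5,6): δ = 106.11°  ·
antipodal pairs: 11

count = 11; pairs: (0,3), (0,4), (0,5), (1,4), (1,5), (1,6), (2,5), (2,6), (3,5), (3,6), (4,6)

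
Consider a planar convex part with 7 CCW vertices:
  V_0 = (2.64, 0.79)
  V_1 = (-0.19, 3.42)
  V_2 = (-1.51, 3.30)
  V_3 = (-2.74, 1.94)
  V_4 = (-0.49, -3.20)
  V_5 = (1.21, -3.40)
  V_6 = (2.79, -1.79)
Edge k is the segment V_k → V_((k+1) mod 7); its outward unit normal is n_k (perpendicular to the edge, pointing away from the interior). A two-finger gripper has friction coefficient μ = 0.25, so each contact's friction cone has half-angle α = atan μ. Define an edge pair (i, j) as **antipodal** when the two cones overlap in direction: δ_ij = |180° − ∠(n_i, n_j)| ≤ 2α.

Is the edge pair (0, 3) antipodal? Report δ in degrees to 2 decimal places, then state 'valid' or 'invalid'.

δ = 23.46°, valid

α = atan 0.25 = 14.04°;  2α = 28.07°
edge 0: e_0 = (-2.83, +2.63);  n_0 = (+0.6807, +0.7325)
edge 3: e_3 = (+2.25, -5.14);  n_3 = (-0.9161, -0.4010)
∠(n_0, n_3) = 156.54°
δ = |180° − 156.54°| = 23.46°
23.46° ≤ 2α = 28.07°  →  valid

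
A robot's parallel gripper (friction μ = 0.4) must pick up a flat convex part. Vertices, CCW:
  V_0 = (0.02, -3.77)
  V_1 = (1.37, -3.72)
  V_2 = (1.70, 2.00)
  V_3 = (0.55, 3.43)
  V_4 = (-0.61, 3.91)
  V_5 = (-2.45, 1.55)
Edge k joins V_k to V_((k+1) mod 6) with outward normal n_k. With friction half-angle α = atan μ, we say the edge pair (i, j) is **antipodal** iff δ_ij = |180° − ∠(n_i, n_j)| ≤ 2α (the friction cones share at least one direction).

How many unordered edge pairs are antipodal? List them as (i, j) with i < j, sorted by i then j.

count = 5; pairs: (0,3), (1,4), (1,5), (2,5), (3,5)

α = atan 0.4 = 21.80°;  2α = 43.60°
n_0 = (+0.0370, -0.9993)
n_1 = (+0.9983, -0.0576)
n_2 = (+0.7793, +0.6267)
n_3 = (+0.3824, +0.9240)
n_4 = (-0.7886, +0.6149)
n_5 = (-0.9070, -0.4211)
  (0,1): δ = 95.42°  ·
  (0,2): δ = 53.32°  ·
  (0,3): δ = 24.60°  ✓
  (0,4): δ = 49.94°  ·
  (0,5): δ = 112.78°  ·
  (1,2): δ = 137.89°  ·
  (1,3): δ = 109.18°  ·
  (1,4): δ = 34.64°  ✓
  (1,5): δ = 28.21°  ✓
  (2,3): δ = 151.29°  ·
  (2,4): δ = 76.75°  ·
  (2,5): δ = 13.90°  ✓
  (3,4): δ = 105.46°  ·
  (3,5): δ = 42.62°  ✓
  (4,5): δ = 117.15°  ·
antipodal pairs: 5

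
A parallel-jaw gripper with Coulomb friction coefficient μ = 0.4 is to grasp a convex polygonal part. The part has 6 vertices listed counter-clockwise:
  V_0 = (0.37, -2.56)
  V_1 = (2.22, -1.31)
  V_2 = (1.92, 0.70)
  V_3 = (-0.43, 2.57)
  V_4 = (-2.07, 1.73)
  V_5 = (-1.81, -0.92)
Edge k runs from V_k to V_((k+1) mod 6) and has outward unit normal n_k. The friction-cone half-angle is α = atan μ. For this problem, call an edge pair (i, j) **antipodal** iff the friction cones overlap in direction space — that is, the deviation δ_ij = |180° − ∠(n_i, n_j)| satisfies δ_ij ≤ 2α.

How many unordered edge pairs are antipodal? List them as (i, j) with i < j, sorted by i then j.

α = atan 0.4 = 21.80°;  2α = 43.60°
n_0 = (+0.5599, -0.8286)
n_1 = (+0.9890, +0.1476)
n_2 = (+0.6227, +0.7825)
n_3 = (-0.4559, +0.8900)
n_4 = (-0.9952, -0.0976)
n_5 = (-0.6012, -0.7991)
  (0,1): δ = 115.56°  ·
  (0,2): δ = 72.56°  ·
  (0,3): δ = 6.92°  ✓
  (0,4): δ = 61.56°  ·
  (0,5): δ = 109.00°  ·
  (1,2): δ = 137.00°  ·
  (1,3): δ = 71.37°  ·
  (1,4): δ = 2.89°  ✓
  (1,5): δ = 44.56°  ·
  (2,3): δ = 114.37°  ·
  (2,4): δ = 45.89°  ·
  (2,5): δ = 1.56°  ✓
  (3,4): δ = 111.52°  ·
  (3,5): δ = 64.08°  ·
  (4,5): δ = 132.56°  ·
antipodal pairs: 3

count = 3; pairs: (0,3), (1,4), (2,5)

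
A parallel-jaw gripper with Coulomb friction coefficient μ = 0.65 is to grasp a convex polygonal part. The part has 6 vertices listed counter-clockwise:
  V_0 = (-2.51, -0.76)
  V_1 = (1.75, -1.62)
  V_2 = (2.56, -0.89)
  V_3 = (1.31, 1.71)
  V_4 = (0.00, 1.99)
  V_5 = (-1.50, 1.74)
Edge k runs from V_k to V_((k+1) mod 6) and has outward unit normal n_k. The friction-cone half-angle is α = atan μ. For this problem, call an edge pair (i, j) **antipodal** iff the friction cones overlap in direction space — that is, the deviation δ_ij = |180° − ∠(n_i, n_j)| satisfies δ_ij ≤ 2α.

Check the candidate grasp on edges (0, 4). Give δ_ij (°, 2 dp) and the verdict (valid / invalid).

δ = 20.88°, valid

α = atan 0.65 = 33.02°;  2α = 66.05°
edge 0: e_0 = (+4.26, -0.86);  n_0 = (-0.1979, -0.9802)
edge 4: e_4 = (-1.50, -0.25);  n_4 = (-0.1644, +0.9864)
∠(n_0, n_4) = 159.12°
δ = |180° − 159.12°| = 20.88°
20.88° ≤ 2α = 66.05°  →  valid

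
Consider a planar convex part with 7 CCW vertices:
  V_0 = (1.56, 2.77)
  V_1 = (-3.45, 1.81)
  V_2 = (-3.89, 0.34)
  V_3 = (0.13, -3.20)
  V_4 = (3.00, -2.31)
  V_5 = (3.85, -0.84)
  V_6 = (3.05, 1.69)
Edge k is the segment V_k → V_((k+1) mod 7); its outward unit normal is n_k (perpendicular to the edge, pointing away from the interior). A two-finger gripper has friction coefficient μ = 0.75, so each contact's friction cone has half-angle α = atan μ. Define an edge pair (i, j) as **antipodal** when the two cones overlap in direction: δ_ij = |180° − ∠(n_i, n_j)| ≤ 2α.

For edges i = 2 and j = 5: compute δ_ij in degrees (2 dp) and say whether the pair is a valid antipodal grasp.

δ = 31.09°, valid

α = atan 0.75 = 36.87°;  2α = 73.74°
edge 2: e_2 = (+4.02, -3.54);  n_2 = (-0.6609, -0.7505)
edge 5: e_5 = (-0.80, +2.53);  n_5 = (+0.9535, +0.3015)
∠(n_2, n_5) = 148.91°
δ = |180° − 148.91°| = 31.09°
31.09° ≤ 2α = 73.74°  →  valid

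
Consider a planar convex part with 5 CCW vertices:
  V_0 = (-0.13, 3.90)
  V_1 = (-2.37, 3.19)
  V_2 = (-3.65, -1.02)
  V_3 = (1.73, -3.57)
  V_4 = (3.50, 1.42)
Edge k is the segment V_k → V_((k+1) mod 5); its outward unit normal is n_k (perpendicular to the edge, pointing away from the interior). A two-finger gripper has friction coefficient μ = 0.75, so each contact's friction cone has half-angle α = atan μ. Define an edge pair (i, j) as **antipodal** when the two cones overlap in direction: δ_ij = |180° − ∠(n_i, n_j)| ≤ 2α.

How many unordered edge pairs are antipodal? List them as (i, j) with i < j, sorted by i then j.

α = atan 0.75 = 36.87°;  2α = 73.74°
n_0 = (-0.3021, +0.9533)
n_1 = (-0.9568, +0.2909)
n_2 = (-0.4283, -0.9036)
n_3 = (+0.9425, -0.3343)
n_4 = (+0.5641, +0.8257)
  (0,1): δ = 124.50°  ·
  (0,2): δ = 42.95°  ✓
  (0,3): δ = 52.88°  ✓
  (0,4): δ = 128.07°  ·
  (1,2): δ = 98.45°  ·
  (1,3): δ = 2.62°  ✓
  (1,4): δ = 72.57°  ✓
  (2,3): δ = 84.17°  ·
  (2,4): δ = 8.98°  ✓
  (3,4): δ = 104.81°  ·
antipodal pairs: 5

count = 5; pairs: (0,2), (0,3), (1,3), (1,4), (2,4)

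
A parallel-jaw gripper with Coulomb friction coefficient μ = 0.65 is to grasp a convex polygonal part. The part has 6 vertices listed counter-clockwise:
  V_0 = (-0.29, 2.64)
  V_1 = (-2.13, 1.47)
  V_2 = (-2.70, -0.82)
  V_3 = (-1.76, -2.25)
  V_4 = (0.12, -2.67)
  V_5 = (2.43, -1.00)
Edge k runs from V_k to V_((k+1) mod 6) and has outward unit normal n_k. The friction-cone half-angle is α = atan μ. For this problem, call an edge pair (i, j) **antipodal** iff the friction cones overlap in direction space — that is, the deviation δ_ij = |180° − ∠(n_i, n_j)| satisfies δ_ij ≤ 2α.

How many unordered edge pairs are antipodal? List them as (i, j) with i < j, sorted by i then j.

count = 6; pairs: (0,3), (0,4), (1,4), (1,5), (2,5), (3,5)

α = atan 0.65 = 33.02°;  2α = 66.05°
n_0 = (-0.5366, +0.8439)
n_1 = (-0.9704, +0.2415)
n_2 = (-0.8356, -0.5493)
n_3 = (-0.2180, -0.9759)
n_4 = (+0.5859, -0.8104)
n_5 = (+0.8011, +0.5986)
  (0,1): δ = 136.43°  ·
  (0,2): δ = 89.13°  ·
  (0,3): δ = 45.04°  ✓
  (0,4): δ = 3.41°  ✓
  (0,5): δ = 94.32°  ·
  (1,2): δ = 132.70°  ·
  (1,3): δ = 88.62°  ·
  (1,4): δ = 40.16°  ✓
  (1,5): δ = 50.75°  ✓
  (2,3): δ = 135.91°  ·
  (2,4): δ = 87.45°  ·
  (2,5): δ = 3.45°  ✓
  (3,4): δ = 131.54°  ·
  (3,5): δ = 40.64°  ✓
  (4,5): δ = 89.10°  ·
antipodal pairs: 6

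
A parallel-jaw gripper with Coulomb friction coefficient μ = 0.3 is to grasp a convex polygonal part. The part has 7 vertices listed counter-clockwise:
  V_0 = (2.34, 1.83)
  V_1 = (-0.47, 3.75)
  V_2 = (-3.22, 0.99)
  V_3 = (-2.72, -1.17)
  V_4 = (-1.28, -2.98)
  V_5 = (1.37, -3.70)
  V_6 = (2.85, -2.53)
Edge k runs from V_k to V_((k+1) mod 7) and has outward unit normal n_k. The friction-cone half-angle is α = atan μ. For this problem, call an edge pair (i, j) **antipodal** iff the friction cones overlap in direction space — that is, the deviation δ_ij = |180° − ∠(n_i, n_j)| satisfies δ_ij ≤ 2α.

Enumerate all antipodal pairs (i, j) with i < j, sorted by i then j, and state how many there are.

α = atan 0.3 = 16.70°;  2α = 33.40°
n_0 = (+0.5642, +0.8257)
n_1 = (-0.7084, +0.7058)
n_2 = (-0.9742, -0.2255)
n_3 = (-0.7826, -0.6226)
n_4 = (-0.2622, -0.9650)
n_5 = (+0.6202, -0.7845)
n_6 = (+0.9932, +0.1162)
  (0,1): δ = 100.55°  ·
  (0,2): δ = 42.62°  ·
  (0,3): δ = 17.15°  ✓
  (0,4): δ = 19.14°  ✓
  (0,5): δ = 72.67°  ·
  (0,6): δ = 131.02°  ·
  (1,2): δ = 122.07°  ·
  (1,3): δ = 96.60°  ·
  (1,4): δ = 60.30°  ·
  (1,5): δ = 6.78°  ✓
  (1,6): δ = 51.57°  ·
  (2,3): δ = 154.53°  ·
  (2,4): δ = 118.23°  ·
  (2,5): δ = 64.71°  ·
  (2,6): δ = 6.36°  ✓
  (3,4): δ = 143.71°  ·
  (3,5): δ = 90.18°  ·
  (3,6): δ = 31.83°  ✓
  (4,5): δ = 126.47°  ·
  (4,6): δ = 68.13°  ·
  (5,6): δ = 121.66°  ·
antipodal pairs: 5

count = 5; pairs: (0,3), (0,4), (1,5), (2,6), (3,6)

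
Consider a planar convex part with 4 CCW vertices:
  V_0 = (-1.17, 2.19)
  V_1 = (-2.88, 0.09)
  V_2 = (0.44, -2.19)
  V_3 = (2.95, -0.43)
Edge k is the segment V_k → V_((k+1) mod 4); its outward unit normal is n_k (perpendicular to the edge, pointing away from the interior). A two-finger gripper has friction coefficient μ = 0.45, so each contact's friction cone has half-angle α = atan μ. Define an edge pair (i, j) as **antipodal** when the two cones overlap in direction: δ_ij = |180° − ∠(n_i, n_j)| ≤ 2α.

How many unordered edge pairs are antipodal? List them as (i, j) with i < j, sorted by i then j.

α = atan 0.45 = 24.23°;  2α = 48.46°
n_0 = (-0.7754, +0.6314)
n_1 = (-0.5661, -0.8243)
n_2 = (+0.5741, -0.8188)
n_3 = (+0.5366, +0.8438)
  (0,1): δ = 85.32°  ·
  (0,2): δ = 15.81°  ✓
  (0,3): δ = 96.70°  ·
  (1,2): δ = 110.48°  ·
  (1,3): δ = 2.03°  ✓
  (2,3): δ = 67.49°  ·
antipodal pairs: 2

count = 2; pairs: (0,2), (1,3)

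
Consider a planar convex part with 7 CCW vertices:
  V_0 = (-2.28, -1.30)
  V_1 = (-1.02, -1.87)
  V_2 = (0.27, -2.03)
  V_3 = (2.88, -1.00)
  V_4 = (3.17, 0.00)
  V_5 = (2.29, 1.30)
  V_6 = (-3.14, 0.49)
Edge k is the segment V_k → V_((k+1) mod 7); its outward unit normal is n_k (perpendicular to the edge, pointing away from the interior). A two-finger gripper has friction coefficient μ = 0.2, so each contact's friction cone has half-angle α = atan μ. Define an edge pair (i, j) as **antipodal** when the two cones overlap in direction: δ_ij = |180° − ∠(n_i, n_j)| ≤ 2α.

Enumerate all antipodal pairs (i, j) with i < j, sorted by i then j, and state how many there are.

α = atan 0.2 = 11.31°;  2α = 22.62°
n_0 = (-0.4122, -0.9111)
n_1 = (-0.1231, -0.9924)
n_2 = (+0.3671, -0.9302)
n_3 = (+0.9604, -0.2785)
n_4 = (+0.8281, +0.5606)
n_5 = (-0.1475, +0.9891)
n_6 = (-0.9014, -0.4331)
  (0,1): δ = 162.73°  ·
  (0,2): δ = 134.12°  ·
  (0,3): δ = 81.83°  ·
  (0,4): δ = 31.56°  ·
  (0,5): δ = 32.83°  ·
  (0,6): δ = 140.00°  ·
  (1,2): δ = 151.39°  ·
  (1,3): δ = 99.10°  ·
  (1,4): δ = 48.83°  ·
  (1,5): δ = 15.55°  ✓
  (1,6): δ = 122.73°  ·
  (2,3): δ = 127.71°  ·
  (2,4): δ = 77.44°  ·
  (2,5): δ = 13.05°  ✓
  (2,6): δ = 94.13°  ·
  (3,4): δ = 129.73°  ·
  (3,5): δ = 65.34°  ·
  (3,6): δ = 41.83°  ·
  (4,5): δ = 115.61°  ·
  (4,6): δ = 8.43°  ✓
  (5,6): δ = 72.82°  ·
antipodal pairs: 3

count = 3; pairs: (1,5), (2,5), (4,6)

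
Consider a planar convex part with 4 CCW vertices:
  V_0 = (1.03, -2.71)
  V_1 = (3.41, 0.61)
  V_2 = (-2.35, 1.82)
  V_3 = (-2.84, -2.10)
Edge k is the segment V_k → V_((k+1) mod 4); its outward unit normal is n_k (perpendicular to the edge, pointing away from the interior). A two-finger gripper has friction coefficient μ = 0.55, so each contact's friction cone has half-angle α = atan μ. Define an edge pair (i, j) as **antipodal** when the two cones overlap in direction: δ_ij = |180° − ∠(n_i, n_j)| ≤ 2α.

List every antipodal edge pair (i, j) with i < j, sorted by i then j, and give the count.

count = 2; pairs: (0,2), (1,3)

α = atan 0.55 = 28.81°;  2α = 57.62°
n_0 = (+0.8127, -0.5826)
n_1 = (+0.2056, +0.9786)
n_2 = (-0.9923, +0.1240)
n_3 = (-0.1557, -0.9878)
  (0,1): δ = 66.23°  ·
  (0,2): δ = 28.51°  ✓
  (0,3): δ = 116.68°  ·
  (1,2): δ = 85.26°  ·
  (1,3): δ = 2.91°  ✓
  (2,3): δ = 91.83°  ·
antipodal pairs: 2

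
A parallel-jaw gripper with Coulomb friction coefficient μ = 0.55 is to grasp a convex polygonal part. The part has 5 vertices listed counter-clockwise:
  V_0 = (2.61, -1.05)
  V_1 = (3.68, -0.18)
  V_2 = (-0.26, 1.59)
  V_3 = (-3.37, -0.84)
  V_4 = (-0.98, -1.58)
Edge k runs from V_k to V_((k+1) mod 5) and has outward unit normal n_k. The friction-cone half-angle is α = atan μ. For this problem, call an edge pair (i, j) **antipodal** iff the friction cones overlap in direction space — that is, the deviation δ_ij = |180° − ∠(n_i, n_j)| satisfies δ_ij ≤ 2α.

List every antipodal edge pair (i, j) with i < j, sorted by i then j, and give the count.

count = 5; pairs: (0,2), (1,3), (1,4), (2,3), (2,4)

α = atan 0.55 = 28.81°;  2α = 57.62°
n_0 = (+0.6309, -0.7759)
n_1 = (+0.4098, +0.9122)
n_2 = (-0.6157, +0.7880)
n_3 = (-0.2958, -0.9553)
n_4 = (+0.1460, -0.9893)
  (0,1): δ = 63.31°  ·
  (0,2): δ = 1.11°  ✓
  (0,3): δ = 123.68°  ·
  (0,4): δ = 149.28°  ·
  (1,2): δ = 117.81°  ·
  (1,3): δ = 6.99°  ✓
  (1,4): δ = 32.59°  ✓
  (2,3): δ = 55.21°  ✓
  (2,4): δ = 29.60°  ✓
  (3,4): δ = 154.40°  ·
antipodal pairs: 5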